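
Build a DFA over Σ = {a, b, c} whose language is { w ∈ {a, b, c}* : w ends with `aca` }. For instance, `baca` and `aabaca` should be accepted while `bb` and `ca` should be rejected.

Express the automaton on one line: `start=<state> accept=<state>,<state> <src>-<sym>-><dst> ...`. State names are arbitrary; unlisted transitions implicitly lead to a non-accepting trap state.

start=S0 accept=S3 S0-a->S1 S0-b->S0 S0-c->S0 S1-a->S1 S1-b->S0 S1-c->S2 S2-a->S3 S2-b->S0 S2-c->S0 S3-a->S1 S3-b->S0 S3-c->S2

Remember how much of `aca` the current input suffix matches. State S0 means no match yet; S1 means the last symbol is `a`; S2 means the last 2 symbols are `ac`; S3 means the last 3 symbols are `aca`. Only S3 accepts. On a mismatch, fall back to the longest proper suffix that is still a prefix of `aca`.
With 4 states:
        a   b   c  
>  S0   S1  S0  S0 
   S1   S1  S0  S2 
   S2   S3  S0  S0 
 * S3   S1  S0  S2 
(> = start, * = accepting)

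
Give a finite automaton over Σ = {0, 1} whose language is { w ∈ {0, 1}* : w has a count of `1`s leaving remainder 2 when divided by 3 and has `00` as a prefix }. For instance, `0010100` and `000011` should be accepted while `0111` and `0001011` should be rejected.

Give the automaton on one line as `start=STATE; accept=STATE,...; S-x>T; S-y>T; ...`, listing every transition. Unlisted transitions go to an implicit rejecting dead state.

start=S0; accept=S5; S0-0>S1; S0-1>S2; S1-0>S3; S1-1>S2; S2-0>S2; S2-1>S2; S3-0>S3; S3-1>S4; S4-0>S4; S4-1>S5; S5-0>S5; S5-1>S3

Build one automaton per condition and run them in lockstep. One (3 states) tracks the count of `1`s modulo 3; the other (4 states) tracks whether the input so far still matches the prefix `00`. Each combined state is a pair, one component from each; accept when both components accept. Minimizing collapses redundant product states.
        0   1  
>  S0   S1  S2 
   S1   S3  S2 
   S2   S2  S2 
   S3   S3  S4 
   S4   S4  S5 
 * S5   S5  S3 
(> = start, * = accepting)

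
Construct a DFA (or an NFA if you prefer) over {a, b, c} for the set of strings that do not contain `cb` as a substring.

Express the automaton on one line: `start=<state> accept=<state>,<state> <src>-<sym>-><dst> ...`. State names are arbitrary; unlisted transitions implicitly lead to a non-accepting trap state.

start=s0 accept=s0,s1 s0-a->s0 s0-b->s0 s0-c->s1 s1-a->s0 s1-b->s2 s1-c->s1 s2-a->s2 s2-b->s2 s2-c->s2

This is the complement of 'contains `cb`'. Use the same substring-matching states — s0 through s2 holding how much of `cb` has just been matched — but flip the accepting set: everything except the trap s2 accepts.
A 3-state machine:
        a   b   c  
>* s0   s0  s0  s1 
 * s1   s0  s2  s1 
   s2   s2  s2  s2 
(> = start, * = accepting)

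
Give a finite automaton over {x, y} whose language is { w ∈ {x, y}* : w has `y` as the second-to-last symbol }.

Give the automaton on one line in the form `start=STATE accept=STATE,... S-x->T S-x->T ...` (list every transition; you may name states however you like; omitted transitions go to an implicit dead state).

A DFA must remember the last 2 symbols (since which symbol is second-to-last isn't known until the input ends). Use one state per possible window of the last ≤2 symbols; accept from those whose window starts with `y`.
A 7-state machine:
        x   y  
>  S0   S1  S2 
   S1   S3  S4 
   S2   S5  S6 
   S3   S3  S4 
   S4   S5  S6 
 * S5   S3  S4 
 * S6   S5  S6 
(> = start, * = accepting)

start=S0 accept=S5,S6 S0-x->S1 S0-y->S2 S1-x->S3 S1-y->S4 S2-x->S5 S2-y->S6 S3-x->S3 S3-y->S4 S4-x->S5 S4-y->S6 S5-x->S3 S5-y->S4 S6-x->S5 S6-y->S6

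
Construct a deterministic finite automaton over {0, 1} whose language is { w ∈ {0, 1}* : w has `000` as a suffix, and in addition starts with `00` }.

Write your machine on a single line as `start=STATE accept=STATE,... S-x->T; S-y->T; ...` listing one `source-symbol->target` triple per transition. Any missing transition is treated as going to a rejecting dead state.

Build one automaton per condition and run them in lockstep. One (4 states) tracks how much of the suffix `000` has currently been matched; the other (4 states) tracks whether the input so far still matches the prefix `00`. Each combined state is a pair, one component from each; accept when both components accept.
A 10-state machine:
        0   1  
>  q0   q1  q2 
   q1   q3  q2 
   q2   q4  q2 
   q3   q5  q6 
   q4   q7  q2 
 * q5   q5  q6 
   q6   q8  q6 
   q7   q9  q2 
   q8   q3  q6 
   q9   q9  q2 
(> = start, * = accepting)

start=q0; accept=q5; q0-0->q1; q0-1->q2; q1-0->q3; q1-1->q2; q2-0->q4; q2-1->q2; q3-0->q5; q3-1->q6; q4-0->q7; q4-1->q2; q5-0->q5; q5-1->q6; q6-0->q8; q6-1->q6; q7-0->q9; q7-1->q2; q8-0->q3; q8-1->q6; q9-0->q9; q9-1->q2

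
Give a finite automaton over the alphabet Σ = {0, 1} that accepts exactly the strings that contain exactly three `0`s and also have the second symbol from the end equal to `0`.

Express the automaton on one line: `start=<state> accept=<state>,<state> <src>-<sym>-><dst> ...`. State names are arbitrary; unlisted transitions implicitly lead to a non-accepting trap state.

start=s0 accept=s3,s6 s0-0->s1 s0-1->s0 s1-0->s2 s1-1->s1 s2-0->s3 s2-1->s4 s3-0->s5 s3-1->s6 s4-0->s7 s4-1->s4 s5-0->s5 s5-1->s5 s6-0->s5 s6-1->s5 s7-0->s5 s7-1->s6

Run two small machines in parallel and take their product. One (5 states) tracks the count of `0`s, saturating at 4; the other (7 states) tracks the last 2 symbols read. Each combined state is a pair, one component from each; accept when both components accept. After merging equivalent states the machine shrinks.
An 8-state machine:
        0   1  
>  s0   s1  s0 
   s1   s2  s1 
   s2   s3  s4 
 * s3   s5  s6 
   s4   s7  s4 
   s5   s5  s5 
 * s6   s5  s5 
   s7   s5  s6 
(> = start, * = accepting)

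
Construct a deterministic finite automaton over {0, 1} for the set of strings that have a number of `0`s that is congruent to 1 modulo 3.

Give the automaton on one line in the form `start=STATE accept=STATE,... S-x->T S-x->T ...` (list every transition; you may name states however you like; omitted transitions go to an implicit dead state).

start=q0 accept=q1 q0-0->q1 q0-1->q0 q1-0->q2 q1-1->q1 q2-0->q0 q2-1->q2

Keep the running count of `0`s modulo 3: each `0` advances along the cycle q0 → q1 → q2 → q0 while other symbols loop. Accept at q1.
A 3-state machine:
        0   1  
>  q0   q1  q0 
 * q1   q2  q1 
   q2   q0  q2 
(> = start, * = accepting)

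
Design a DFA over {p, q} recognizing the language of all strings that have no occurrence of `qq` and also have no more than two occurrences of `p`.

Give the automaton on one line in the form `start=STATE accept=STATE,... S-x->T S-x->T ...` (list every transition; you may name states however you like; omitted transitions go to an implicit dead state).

Build one automaton per condition and run them in lockstep. The first has 3 states tracking partial matches of the forbidden pattern `qq`; the second has 4 states tracking the count of `p`s, saturating at 3. A product state is a pair (one from each), accepting exactly when both do.
12 states suffice.
          p    q  
>* S0     S1   S2 
 * S1     S3   S4 
 * S2     S1   S5 
 * S3     S6   S7 
 * S4     S3   S8 
   S5     S8   S5 
   S6     S6   S9 
 * S7     S6  S10 
   S8    S10   S8 
   S9     S6  S11 
   S10   S11  S10 
   S11   S11  S11 
(> = start, * = accepting)

start=S0 accept=S0,S1,S2,S3,S4,S7 S0-p->S1 S0-q->S2 S1-p->S3 S1-q->S4 S2-p->S1 S2-q->S5 S3-p->S6 S3-q->S7 S4-p->S3 S4-q->S8 S5-p->S8 S5-q->S5 S6-p->S6 S6-q->S9 S7-p->S6 S7-q->S10 S8-p->S10 S8-q->S8 S9-p->S6 S9-q->S11 S10-p->S11 S10-q->S10 S11-p->S11 S11-q->S11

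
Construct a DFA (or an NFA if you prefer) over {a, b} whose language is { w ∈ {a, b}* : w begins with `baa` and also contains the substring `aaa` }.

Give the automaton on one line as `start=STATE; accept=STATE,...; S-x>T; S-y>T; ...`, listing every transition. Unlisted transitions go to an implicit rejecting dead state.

start=q0; accept=q5; q0-a>q1; q0-b>q2; q1-a>q1; q1-b>q1; q2-a>q3; q2-b>q1; q3-a>q4; q3-b>q1; q4-a>q5; q4-b>q6; q5-a>q5; q5-b>q5; q6-a>q7; q6-b>q6; q7-a>q4; q7-b>q6

Run two small machines in parallel and take their product. One (5 states) tracks whether the input so far still matches the prefix `baa`; the other (4 states) tracks whether and how much of `aaa` has been seen. Each combined state is a pair, one component from each; accept when both components accept. After merging equivalent states the machine shrinks.
        a   b  
>  q0   q1  q2 
   q1   q1  q1 
   q2   q3  q1 
   q3   q4  q1 
   q4   q5  q6 
 * q5   q5  q5 
   q6   q7  q6 
   q7   q4  q6 
(> = start, * = accepting)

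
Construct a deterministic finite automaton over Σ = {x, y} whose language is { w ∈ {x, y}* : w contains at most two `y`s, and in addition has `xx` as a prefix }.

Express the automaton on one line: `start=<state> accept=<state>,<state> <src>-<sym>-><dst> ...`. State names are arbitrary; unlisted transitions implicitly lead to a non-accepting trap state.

start=A accept=D,E,F A-x->B A-y->C B-x->D B-y->C C-x->C C-y->C D-x->D D-y->E E-x->E E-y->F F-x->F F-y->C

Run two small machines in parallel and take their product. One (4 states) tracks the count of `y`s, saturating at 3; the other (4 states) tracks whether the input so far still matches the prefix `xx`. Each combined state is a pair, one component from each; accept when both components accept. Minimizing collapses redundant product states.
With 6 states:
       x  y 
>  A   B  C 
   B   D  C 
   C   C  C 
 * D   D  E 
 * E   E  F 
 * F   F  C 
(> = start, * = accepting)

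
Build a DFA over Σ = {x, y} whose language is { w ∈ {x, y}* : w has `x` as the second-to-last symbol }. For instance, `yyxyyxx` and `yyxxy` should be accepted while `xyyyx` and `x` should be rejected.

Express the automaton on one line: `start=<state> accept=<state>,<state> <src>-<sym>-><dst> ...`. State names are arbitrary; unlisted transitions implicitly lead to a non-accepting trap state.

start=S0 accept=S3,S4 S0-x->S1 S0-y->S2 S1-x->S3 S1-y->S4 S2-x->S5 S2-y->S6 S3-x->S3 S3-y->S4 S4-x->S5 S4-y->S6 S5-x->S3 S5-y->S4 S6-x->S5 S6-y->S6

Because acceptance depends on a position counted from the end, the machine has to buffer the most recent 2 symbols. Make each state the string of the last up-to-2 symbols read; on input `x` shift the window left and append `x`. Accept when the buffered window has length 2 and begins with `x`.
A 7-state machine:
        x   y  
>  S0   S1  S2 
   S1   S3  S4 
   S2   S5  S6 
 * S3   S3  S4 
 * S4   S5  S6 
   S5   S3  S4 
   S6   S5  S6 
(> = start, * = accepting)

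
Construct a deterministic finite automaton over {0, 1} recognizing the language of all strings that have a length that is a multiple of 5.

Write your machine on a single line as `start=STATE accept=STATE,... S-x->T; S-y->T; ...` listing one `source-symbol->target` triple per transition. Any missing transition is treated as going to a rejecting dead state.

Count input length modulo 5: every symbol advances one step around the cycle q0 → q1 → q2 → q3 → q4 → q0. Accept at q0.
With 5 states:
        0   1  
>* q0   q1  q1 
   q1   q2  q2 
   q2   q3  q3 
   q3   q4  q4 
   q4   q0  q0 
(> = start, * = accepting)

start=q0; accept=q0; q0-0->q1; q0-1->q1; q1-0->q2; q1-1->q2; q2-0->q3; q2-1->q3; q3-0->q4; q3-1->q4; q4-0->q0; q4-1->q0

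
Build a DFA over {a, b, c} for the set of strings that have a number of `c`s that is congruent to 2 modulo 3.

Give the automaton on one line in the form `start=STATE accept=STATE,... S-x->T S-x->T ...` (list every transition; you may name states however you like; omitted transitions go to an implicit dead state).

The only thing that matters is how many `c`s have appeared, reduced mod 3. Use one state per residue: q0 for 0, …, q2 for 2. Reading `c` moves to the next residue; anything else stays put. q2 is accepting.
A 3-state machine:
        a   b   c  
>  q0   q0  q0  q1 
   q1   q1  q1  q2 
 * q2   q2  q2  q0 
(> = start, * = accepting)

start=q0 accept=q2 q0-a->q0 q0-b->q0 q0-c->q1 q1-a->q1 q1-b->q1 q1-c->q2 q2-a->q2 q2-b->q2 q2-c->q0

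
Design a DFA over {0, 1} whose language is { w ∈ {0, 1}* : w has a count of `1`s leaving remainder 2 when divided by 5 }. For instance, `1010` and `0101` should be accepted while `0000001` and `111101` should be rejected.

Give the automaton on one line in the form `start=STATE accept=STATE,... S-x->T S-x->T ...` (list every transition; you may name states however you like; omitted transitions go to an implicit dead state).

Keep the running count of `1`s modulo 5: each `1` advances along the cycle s0 → s1 → s2 → s3 → s4 → s0 while other symbols loop. Accept at s2.
        0   1  
>  s0   s0  s1 
   s1   s1  s2 
 * s2   s2  s3 
   s3   s3  s4 
   s4   s4  s0 
(> = start, * = accepting)

start=s0 accept=s2 s0-0->s0 s0-1->s1 s1-0->s1 s1-1->s2 s2-0->s2 s2-1->s3 s3-0->s3 s3-1->s4 s4-0->s4 s4-1->s0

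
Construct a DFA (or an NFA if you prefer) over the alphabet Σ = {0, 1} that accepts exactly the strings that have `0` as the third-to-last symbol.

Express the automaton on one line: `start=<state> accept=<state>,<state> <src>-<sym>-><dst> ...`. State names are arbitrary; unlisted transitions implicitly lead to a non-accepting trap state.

A DFA must remember the last 3 symbols (since which symbol is third-to-last isn't known until the input ends). Use one state per possible window of the last ≤3 symbols; accept from those whose window starts with `0`.
With 15 states:
       0  1 
>  A   B  C 
   B   D  E 
   C   F  G 
   D   H  I 
   E   J  K 
   F   L  M 
   G   N  O 
 * H   H  I 
 * I   J  K 
 * J   L  M 
 * K   N  O 
   L   H  I 
   M   J  K 
   N   L  M 
   O   N  O 
(> = start, * = accepting)

start=A accept=H,I,J,K A-0->B A-1->C B-0->D B-1->E C-0->F C-1->G D-0->H D-1->I E-0->J E-1->K F-0->L F-1->M G-0->N G-1->O H-0->H H-1->I I-0->J I-1->K J-0->L J-1->M K-0->N K-1->O L-0->H L-1->I M-0->J M-1->K N-0->L N-1->M O-0->N O-1->O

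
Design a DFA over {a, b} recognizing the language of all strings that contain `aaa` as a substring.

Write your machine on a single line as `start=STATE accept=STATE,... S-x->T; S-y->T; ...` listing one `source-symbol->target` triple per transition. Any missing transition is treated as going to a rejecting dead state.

start=s0; accept=s3; s0-a->s1; s0-b->s0; s1-a->s2; s1-b->s0; s2-a->s3; s2-b->s0; s3-a->s3; s3-b->s3

States s0..s2 record the length of the longest prefix of `aaa` that matches the current input suffix. Reaching s3 means `aaa` has been seen, and we stay there forever. Accept from s3.
4 states suffice.
        a   b  
>  s0   s1  s0 
   s1   s2  s0 
   s2   s3  s0 
 * s3   s3  s3 
(> = start, * = accepting)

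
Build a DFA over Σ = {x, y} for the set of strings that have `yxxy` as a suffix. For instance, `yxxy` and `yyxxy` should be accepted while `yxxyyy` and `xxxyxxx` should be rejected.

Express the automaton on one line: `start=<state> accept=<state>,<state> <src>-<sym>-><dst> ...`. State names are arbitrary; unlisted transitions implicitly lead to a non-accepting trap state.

Let each state record the length of the longest suffix of the input read so far that is also a prefix of `yxxy`. s1 means the last symbol is `y`; s2 means the last 2 symbols are `yx`; s3 means the last 3 symbols are `yxx`; s4 means the last 4 symbols are `yxxy`. Accept only at s4, where the string currently ends in `yxxy`.
A 5-state machine:
        x   y  
>  s0   s0  s1 
   s1   s2  s1 
   s2   s3  s1 
   s3   s0  s4 
 * s4   s2  s1 
(> = start, * = accepting)

start=s0 accept=s4 s0-x->s0 s0-y->s1 s1-x->s2 s1-y->s1 s2-x->s3 s2-y->s1 s3-x->s0 s3-y->s4 s4-x->s2 s4-y->s1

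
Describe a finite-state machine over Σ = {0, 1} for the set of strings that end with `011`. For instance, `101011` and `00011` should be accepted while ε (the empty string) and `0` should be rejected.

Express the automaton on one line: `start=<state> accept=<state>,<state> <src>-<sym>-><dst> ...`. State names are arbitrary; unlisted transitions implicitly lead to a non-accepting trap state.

Remember how much of `011` the current input suffix matches. State q0 means no match yet; q1 means the last symbol is `0`; q2 means the last 2 symbols are `01`; q3 means the last 3 symbols are `011`. Only q3 accepts. On a mismatch, fall back to the longest proper suffix that is still a prefix of `011`.
With 4 states:
        0   1  
>  q0   q1  q0 
   q1   q1  q2 
   q2   q1  q3 
 * q3   q1  q0 
(> = start, * = accepting)

start=q0 accept=q3 q0-0->q1 q0-1->q0 q1-0->q1 q1-1->q2 q2-0->q1 q2-1->q3 q3-0->q1 q3-1->q0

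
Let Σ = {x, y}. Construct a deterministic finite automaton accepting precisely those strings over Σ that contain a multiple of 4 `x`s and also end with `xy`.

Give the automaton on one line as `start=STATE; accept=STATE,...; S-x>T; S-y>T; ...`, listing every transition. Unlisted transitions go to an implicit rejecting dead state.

Build one automaton per condition and run them in lockstep. One (4 states) tracks the count of `x`s modulo 4; the other (3 states) tracks how much of the suffix `xy` has currently been matched. Each combined state is a pair, one component from each; accept when both components accept.
With 12 states:
          x    y  
>  s0     s1   s0 
   s1     s2   s3 
   s2     s4   s5 
   s3     s2   s6 
   s4     s7   s8 
   s5     s4   s9 
   s6     s2   s6 
   s7     s1  s10 
   s8     s7  s11 
   s9     s4   s9 
 * s10    s1   s0 
   s11    s7  s11 
(> = start, * = accepting)

start=s0; accept=s10; s0-x>s1; s0-y>s0; s1-x>s2; s1-y>s3; s2-x>s4; s2-y>s5; s3-x>s2; s3-y>s6; s4-x>s7; s4-y>s8; s5-x>s4; s5-y>s9; s6-x>s2; s6-y>s6; s7-x>s1; s7-y>s10; s8-x>s7; s8-y>s11; s9-x>s4; s9-y>s9; s10-x>s1; s10-y>s0; s11-x>s7; s11-y>s11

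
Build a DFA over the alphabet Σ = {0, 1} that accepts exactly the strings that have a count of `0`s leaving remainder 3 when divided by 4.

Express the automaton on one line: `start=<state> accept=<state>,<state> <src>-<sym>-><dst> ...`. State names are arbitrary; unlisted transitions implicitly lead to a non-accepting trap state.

Keep the running count of `0`s modulo 4: each `0` advances along the cycle s0 → s1 → s2 → s3 → s0 while other symbols loop. Accept at s3.
A 4-state machine:
        0   1  
>  s0   s1  s0 
   s1   s2  s1 
   s2   s3  s2 
 * s3   s0  s3 
(> = start, * = accepting)

start=s0 accept=s3 s0-0->s1 s0-1->s0 s1-0->s2 s1-1->s1 s2-0->s3 s2-1->s2 s3-0->s0 s3-1->s3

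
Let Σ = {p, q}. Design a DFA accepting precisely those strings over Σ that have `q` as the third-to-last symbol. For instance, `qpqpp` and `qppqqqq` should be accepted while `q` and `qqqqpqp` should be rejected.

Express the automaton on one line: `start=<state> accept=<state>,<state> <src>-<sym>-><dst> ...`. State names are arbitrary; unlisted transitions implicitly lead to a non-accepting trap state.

A DFA must remember the last 3 symbols (since which symbol is third-to-last isn't known until the input ends). Use one state per possible window of the last ≤3 symbols; accept from those whose window starts with `q`.
With 15 states:
       p  q 
>  A   B  C 
   B   D  E 
   C   F  G 
   D   H  I 
   E   J  K 
   F   L  M 
   G   N  O 
   H   H  I 
   I   J  K 
   J   L  M 
   K   N  O 
 * L   H  I 
 * M   J  K 
 * N   L  M 
 * O   N  O 
(> = start, * = accepting)

start=A accept=L,M,N,O A-p->B A-q->C B-p->D B-q->E C-p->F C-q->G D-p->H D-q->I E-p->J E-q->K F-p->L F-q->M G-p->N G-q->O H-p->H H-q->I I-p->J I-q->K J-p->L J-q->M K-p->N K-q->O L-p->H L-q->I M-p->J M-q->K N-p->L N-q->M O-p->N O-q->O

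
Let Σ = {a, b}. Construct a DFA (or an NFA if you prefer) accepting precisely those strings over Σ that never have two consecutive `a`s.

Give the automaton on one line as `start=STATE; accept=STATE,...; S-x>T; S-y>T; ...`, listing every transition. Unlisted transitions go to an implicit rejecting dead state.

start=s0; accept=s0,s1; s0-a>s1; s0-b>s0; s1-a>s2; s1-b>s0; s2-a>s2; s2-b>s2

Track partial matches of the forbidden pattern `aa`. State s2 is a dead state reached once `aa` has occurred; every other state accepts. s0 means no part of `aa` is currently matched.
        a   b  
>* s0   s1  s0 
 * s1   s2  s0 
   s2   s2  s2 
(> = start, * = accepting)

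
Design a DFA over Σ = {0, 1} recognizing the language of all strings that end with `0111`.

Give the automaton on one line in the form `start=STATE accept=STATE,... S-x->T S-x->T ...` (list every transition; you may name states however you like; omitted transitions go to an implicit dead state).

start=q0 accept=q4 q0-0->q1 q0-1->q0 q1-0->q1 q1-1->q2 q2-0->q1 q2-1->q3 q3-0->q1 q3-1->q4 q4-0->q1 q4-1->q0

Remember how much of `0111` the current input suffix matches. State q0 means no match yet; q1 means the last symbol is `0`; q2 means the last 2 symbols are `01`; q3 means the last 3 symbols are `011`; q4 means the last 4 symbols are `0111`. Only q4 accepts. On a mismatch, fall back to the longest proper suffix that is still a prefix of `0111`.
        0   1  
>  q0   q1  q0 
   q1   q1  q2 
   q2   q1  q3 
   q3   q1  q4 
 * q4   q1  q0 
(> = start, * = accepting)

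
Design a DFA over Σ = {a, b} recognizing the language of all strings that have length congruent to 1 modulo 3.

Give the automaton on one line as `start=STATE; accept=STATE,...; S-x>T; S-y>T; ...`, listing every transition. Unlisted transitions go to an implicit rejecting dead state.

Count input length modulo 3: every symbol advances one step around the cycle S0 → S1 → S2 → S0. Accept at S1.
3 states suffice.
        a   b  
>  S0   S1  S1 
 * S1   S2  S2 
   S2   S0  S0 
(> = start, * = accepting)

start=S0; accept=S1; S0-a>S1; S0-b>S1; S1-a>S2; S1-b>S2; S2-a>S0; S2-b>S0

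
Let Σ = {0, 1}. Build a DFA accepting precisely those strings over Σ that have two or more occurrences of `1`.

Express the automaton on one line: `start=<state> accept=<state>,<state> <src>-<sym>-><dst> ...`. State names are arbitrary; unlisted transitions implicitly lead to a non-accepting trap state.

start=A accept=C,D A-0->A A-1->B B-0->B B-1->C C-0->C C-1->D D-0->D D-1->D

Count `1`s, saturating at 3: states A through C mean 0 through 2 `1`s seen; D means more than 2. Each `1` increments (capped at D); other symbols loop. Accept from {C, D}.
       0  1 
>  A   A  B 
   B   B  C 
 * C   C  D 
 * D   D  D 
(> = start, * = accepting)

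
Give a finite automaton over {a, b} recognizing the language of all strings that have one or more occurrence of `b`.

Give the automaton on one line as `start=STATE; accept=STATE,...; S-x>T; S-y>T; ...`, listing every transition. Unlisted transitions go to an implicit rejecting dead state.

Only the number of `b`s matters, and only up to 2. Make a chain s0 → s1 → s2 advanced by each `b` (with s2 absorbing); every other symbol self-loops. The accepting set is {s1, s2}.
3 states suffice.
        a   b  
>  s0   s0  s1 
 * s1   s1  s2 
 * s2   s2  s2 
(> = start, * = accepting)

start=s0; accept=s1,s2; s0-a>s0; s0-b>s1; s1-a>s1; s1-b>s2; s2-a>s2; s2-b>s2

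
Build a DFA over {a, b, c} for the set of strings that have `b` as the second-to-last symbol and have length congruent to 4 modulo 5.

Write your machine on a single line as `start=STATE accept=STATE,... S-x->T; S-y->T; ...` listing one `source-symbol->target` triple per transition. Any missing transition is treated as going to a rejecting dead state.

Handle the two conditions separately and then intersect. One (13 states) tracks the last 2 symbols read; the other (5 states) tracks the input length modulo 5. Each combined state is a pair, one component from each; accept when both components accept. Equivalent product states are then merged.
        a   b   c  
>  s0   s1  s1  s1 
   s1   s2  s2  s2 
   s2   s3  s4  s3 
   s3   s5  s5  s5 
   s4   s6  s6  s6 
   s5   s0  s0  s0 
 * s6   s0  s0  s0 
(> = start, * = accepting)

start=s0; accept=s6; s0-a->s1; s0-b->s1; s0-c->s1; s1-a->s2; s1-b->s2; s1-c->s2; s2-a->s3; s2-b->s4; s2-c->s3; s3-a->s5; s3-b->s5; s3-c->s5; s4-a->s6; s4-b->s6; s4-c->s6; s5-a->s0; s5-b->s0; s5-c->s0; s6-a->s0; s6-b->s0; s6-c->s0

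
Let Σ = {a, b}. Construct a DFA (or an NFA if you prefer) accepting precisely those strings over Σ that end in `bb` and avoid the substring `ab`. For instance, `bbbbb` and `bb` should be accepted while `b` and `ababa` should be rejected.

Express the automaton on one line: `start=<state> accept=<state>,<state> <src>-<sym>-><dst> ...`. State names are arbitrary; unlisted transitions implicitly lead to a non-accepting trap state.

start=s0 accept=s3 s0-a->s1 s0-b->s2 s1-a->s1 s1-b->s1 s2-a->s1 s2-b->s3 s3-a->s1 s3-b->s3

Build one automaton per condition and run them in lockstep. One (3 states) tracks how much of the suffix `bb` has currently been matched; the other (3 states) tracks partial matches of the forbidden pattern `ab`. Each combined state is a pair, one component from each; accept when both components accept. After merging equivalent states the machine shrinks.
4 states suffice.
        a   b  
>  s0   s1  s2 
   s1   s1  s1 
   s2   s1  s3 
 * s3   s1  s3 
(> = start, * = accepting)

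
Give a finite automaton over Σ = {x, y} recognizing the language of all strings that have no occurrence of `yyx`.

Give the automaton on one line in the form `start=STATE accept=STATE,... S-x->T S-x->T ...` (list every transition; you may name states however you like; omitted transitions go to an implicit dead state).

start=q0 accept=q0,q1,q2 q0-x->q0 q0-y->q1 q1-x->q0 q1-y->q2 q2-x->q3 q2-y->q2 q3-x->q3 q3-y->q3

Track partial matches of the forbidden pattern `yyx`. State q3 is a dead state reached once `yyx` has occurred; every other state accepts. q0 means no part of `yyx` is currently matched.
4 states suffice.
        x   y  
>* q0   q0  q1 
 * q1   q0  q2 
 * q2   q3  q2 
   q3   q3  q3 
(> = start, * = accepting)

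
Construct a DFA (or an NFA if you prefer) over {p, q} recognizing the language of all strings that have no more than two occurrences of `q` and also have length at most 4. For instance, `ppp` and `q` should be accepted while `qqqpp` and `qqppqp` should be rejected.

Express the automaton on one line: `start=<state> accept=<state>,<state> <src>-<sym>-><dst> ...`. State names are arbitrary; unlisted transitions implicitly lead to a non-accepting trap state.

Run two small machines in parallel and take their product. The first has 4 states tracking the count of `q`s, saturating at 3; the second has 6 states tracking the input length, saturating at 5. A product state is a pair (one from each), accepting exactly when both do.
       p  q 
>* A   B  C 
 * B   D  E 
 * C   E  F 
 * D   G  H 
 * E   H  I 
 * F   I  J 
 * G   K  L 
 * H   L  M 
 * I   M  N 
   J   N  N 
 * K   O  P 
 * L   P  Q 
 * M   Q  R 
   N   R  R 
   O   O  P 
   P   P  Q 
   Q   Q  R 
   R   R  R 
(> = start, * = accepting)

start=A accept=A,B,C,D,E,F,G,H,I,K,L,M A-p->B A-q->C B-p->D B-q->E C-p->E C-q->F D-p->G D-q->H E-p->H E-q->I F-p->I F-q->J G-p->K G-q->L H-p->L H-q->M I-p->M I-q->N J-p->N J-q->N K-p->O K-q->P L-p->P L-q->Q M-p->Q M-q->R N-p->R N-q->R O-p->O O-q->P P-p->P P-q->Q Q-p->Q Q-q->R R-p->R R-q->R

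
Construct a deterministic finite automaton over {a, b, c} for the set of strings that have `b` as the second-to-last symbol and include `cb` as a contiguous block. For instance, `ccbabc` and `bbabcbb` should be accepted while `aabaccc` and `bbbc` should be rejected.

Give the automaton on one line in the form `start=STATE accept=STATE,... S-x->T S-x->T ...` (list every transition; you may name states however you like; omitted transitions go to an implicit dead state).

start=s0 accept=s3,s4 s0-a->s0 s0-b->s0 s0-c->s1 s1-a->s0 s1-b->s2 s1-c->s1 s2-a->s3 s2-b->s4 s2-c->s3 s3-a->s5 s3-b->s2 s3-c->s5 s4-a->s3 s4-b->s4 s4-c->s3 s5-a->s5 s5-b->s2 s5-c->s5

Build one automaton per condition and run them in lockstep. One (13 states) tracks the last 2 symbols read; the other (3 states) tracks whether and how much of `cb` has been seen. Each combined state is a pair, one component from each; accept when both components accept. After merging equivalent states the machine shrinks.
A 6-state machine:
        a   b   c  
>  s0   s0  s0  s1 
   s1   s0  s2  s1 
   s2   s3  s4  s3 
 * s3   s5  s2  s5 
 * s4   s3  s4  s3 
   s5   s5  s2  s5 
(> = start, * = accepting)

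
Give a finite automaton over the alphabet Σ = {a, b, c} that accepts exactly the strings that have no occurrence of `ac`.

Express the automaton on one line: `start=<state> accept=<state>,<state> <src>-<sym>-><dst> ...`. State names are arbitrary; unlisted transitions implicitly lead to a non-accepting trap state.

start=q0 accept=q0,q1 q0-a->q1 q0-b->q0 q0-c->q0 q1-a->q1 q1-b->q0 q1-c->q2 q2-a->q2 q2-b->q2 q2-c->q2

This is the complement of 'contains `ac`'. Use the same substring-matching states — q0 through q2 holding how much of `ac` has just been matched — but flip the accepting set: everything except the trap q2 accepts.
        a   b   c  
>* q0   q1  q0  q0 
 * q1   q1  q0  q2 
   q2   q2  q2  q2 
(> = start, * = accepting)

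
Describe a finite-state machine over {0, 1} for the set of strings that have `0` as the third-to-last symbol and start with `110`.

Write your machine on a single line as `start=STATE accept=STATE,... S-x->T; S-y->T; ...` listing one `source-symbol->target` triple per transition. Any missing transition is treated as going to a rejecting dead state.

start=s0; accept=s7,s8,s9,s10; s0-0->s1; s0-1->s2; s1-0->s1; s1-1->s1; s2-0->s1; s2-1->s3; s3-0->s4; s3-1->s1; s4-0->s5; s4-1->s6; s5-0->s7; s5-1->s8; s6-0->s9; s6-1->s10; s7-0->s7; s7-1->s8; s8-0->s9; s8-1->s10; s9-0->s5; s9-1->s6; s10-0->s4; s10-1->s11; s11-0->s4; s11-1->s11

Build one automaton per condition and run them in lockstep. The first has 15 states tracking the last 3 symbols read; the second has 5 states tracking whether the input so far still matches the prefix `110`. A product state is a pair (one from each), accepting exactly when both do. Equivalent product states are then merged.
12 states suffice.
          0    1  
>  s0     s1   s2 
   s1     s1   s1 
   s2     s1   s3 
   s3     s4   s1 
   s4     s5   s6 
   s5     s7   s8 
   s6     s9  s10 
 * s7     s7   s8 
 * s8     s9  s10 
 * s9     s5   s6 
 * s10    s4  s11 
   s11    s4  s11 
(> = start, * = accepting)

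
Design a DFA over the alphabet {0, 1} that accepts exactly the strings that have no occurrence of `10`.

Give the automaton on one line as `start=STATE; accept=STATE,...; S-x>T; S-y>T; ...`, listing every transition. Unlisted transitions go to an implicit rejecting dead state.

start=q0; accept=q0,q1; q0-0>q0; q0-1>q1; q1-0>q2; q1-1>q1; q2-0>q2; q2-1>q2

This is the complement of 'contains `10`'. Use the same substring-matching states — q0 through q2 holding how much of `10` has just been matched — but flip the accepting set: everything except the trap q2 accepts.
3 states suffice.
        0   1  
>* q0   q0  q1 
 * q1   q2  q1 
   q2   q2  q2 
(> = start, * = accepting)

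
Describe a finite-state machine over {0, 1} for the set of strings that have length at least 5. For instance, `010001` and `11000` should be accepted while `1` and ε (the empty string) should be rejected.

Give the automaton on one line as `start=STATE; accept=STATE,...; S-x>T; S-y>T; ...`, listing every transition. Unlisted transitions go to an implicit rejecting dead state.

start=s0; accept=s5,s6; s0-0>s1; s0-1>s1; s1-0>s2; s1-1>s2; s2-0>s3; s2-1>s3; s3-0>s4; s3-1>s4; s4-0>s5; s4-1>s5; s5-0>s6; s5-1>s6; s6-0>s6; s6-1>s6

Count input length up to 6: every symbol moves from s0 toward s6, which means 'more than 5' and absorbs. Accept from {s5, s6}.
With 7 states:
        0   1  
>  s0   s1  s1 
   s1   s2  s2 
   s2   s3  s3 
   s3   s4  s4 
   s4   s5  s5 
 * s5   s6  s6 
 * s6   s6  s6 
(> = start, * = accepting)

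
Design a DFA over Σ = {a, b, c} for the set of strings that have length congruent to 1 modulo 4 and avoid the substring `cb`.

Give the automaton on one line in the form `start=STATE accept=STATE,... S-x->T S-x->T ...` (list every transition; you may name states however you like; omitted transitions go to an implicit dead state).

Run two small machines in parallel and take their product. The first has 4 states tracking the input length modulo 4; the second has 3 states tracking partial matches of the forbidden pattern `cb`. A product state is a pair (one from each), accepting exactly when both do. After merging equivalent states the machine shrinks.
        a   b   c  
>  s0   s1  s1  s2 
 * s1   s3  s3  s4 
 * s2   s3  s5  s4 
   s3   s6  s6  s7 
   s4   s6  s5  s7 
   s5   s5  s5  s5 
   s6   s0  s0  s8 
   s7   s0  s5  s8 
   s8   s1  s5  s2 
(> = start, * = accepting)

start=s0 accept=s1,s2 s0-a->s1 s0-b->s1 s0-c->s2 s1-a->s3 s1-b->s3 s1-c->s4 s2-a->s3 s2-b->s5 s2-c->s4 s3-a->s6 s3-b->s6 s3-c->s7 s4-a->s6 s4-b->s5 s4-c->s7 s5-a->s5 s5-b->s5 s5-c->s5 s6-a->s0 s6-b->s0 s6-c->s8 s7-a->s0 s7-b->s5 s7-c->s8 s8-a->s1 s8-b->s5 s8-c->s2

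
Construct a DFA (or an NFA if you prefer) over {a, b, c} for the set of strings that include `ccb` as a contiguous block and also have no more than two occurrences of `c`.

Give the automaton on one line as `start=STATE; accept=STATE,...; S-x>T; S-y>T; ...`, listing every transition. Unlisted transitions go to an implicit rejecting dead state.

Run two small machines in parallel and take their product. One (4 states) tracks whether and how much of `ccb` has been seen; the other (4 states) tracks the count of `c`s, saturating at 3. Each combined state is a pair, one component from each; accept when both components accept. After merging equivalent states the machine shrinks.
A 5-state machine:
        a   b   c  
>  q0   q0  q0  q1 
   q1   q2  q2  q3 
   q2   q2  q2  q2 
   q3   q2  q4  q2 
 * q4   q4  q4  q2 
(> = start, * = accepting)

start=q0; accept=q4; q0-a>q0; q0-b>q0; q0-c>q1; q1-a>q2; q1-b>q2; q1-c>q3; q2-a>q2; q2-b>q2; q2-c>q2; q3-a>q2; q3-b>q4; q3-c>q2; q4-a>q4; q4-b>q4; q4-c>q2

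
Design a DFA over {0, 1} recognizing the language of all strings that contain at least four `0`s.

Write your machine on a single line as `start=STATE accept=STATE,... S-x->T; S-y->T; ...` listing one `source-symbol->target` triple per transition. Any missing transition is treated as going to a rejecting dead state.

start=A; accept=E,F; A-0->B; A-1->A; B-0->C; B-1->B; C-0->D; C-1->C; D-0->E; D-1->D; E-0->F; E-1->E; F-0->F; F-1->F

Only the number of `0`s matters, and only up to 5. Make a chain A → B → C → D → E → F advanced by each `0` (with F absorbing); every other symbol self-loops. The accepting set is {E, F}.
6 states suffice.
       0  1 
>  A   B  A 
   B   C  B 
   C   D  C 
   D   E  D 
 * E   F  E 
 * F   F  F 
(> = start, * = accepting)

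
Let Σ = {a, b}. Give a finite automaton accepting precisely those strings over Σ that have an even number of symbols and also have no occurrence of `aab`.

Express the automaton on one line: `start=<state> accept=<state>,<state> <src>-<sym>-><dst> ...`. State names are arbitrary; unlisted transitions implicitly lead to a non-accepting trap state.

Handle the two conditions separately and then intersect. One (2 states) tracks the input length modulo 2; the other (4 states) tracks partial matches of the forbidden pattern `aab`. Each combined state is a pair, one component from each; accept when both components accept.
An 8-state machine:
        a   b  
>* q0   q1  q2 
   q1   q3  q0 
   q2   q4  q0 
 * q3   q5  q6 
 * q4   q5  q2 
   q5   q3  q7 
   q6   q7  q7 
   q7   q6  q6 
(> = start, * = accepting)

start=q0 accept=q0,q3,q4 q0-a->q1 q0-b->q2 q1-a->q3 q1-b->q0 q2-a->q4 q2-b->q0 q3-a->q5 q3-b->q6 q4-a->q5 q4-b->q2 q5-a->q3 q5-b->q7 q6-a->q7 q6-b->q7 q7-a->q6 q7-b->q6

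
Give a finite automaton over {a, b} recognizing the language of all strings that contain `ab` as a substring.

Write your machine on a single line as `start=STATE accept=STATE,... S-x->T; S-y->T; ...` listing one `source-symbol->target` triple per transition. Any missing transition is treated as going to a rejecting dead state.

Track how much of `ab` has been matched so far: state s0 is no progress, s2 is the absorbing accept state reached once `ab` has occurred. Intermediate states record partial matches; on a mismatch, fall back to the longest reusable overlap.
3 states suffice.
        a   b  
>  s0   s1  s0 
   s1   s1  s2 
 * s2   s2  s2 
(> = start, * = accepting)

start=s0; accept=s2; s0-a->s1; s0-b->s0; s1-a->s1; s1-b->s2; s2-a->s2; s2-b->s2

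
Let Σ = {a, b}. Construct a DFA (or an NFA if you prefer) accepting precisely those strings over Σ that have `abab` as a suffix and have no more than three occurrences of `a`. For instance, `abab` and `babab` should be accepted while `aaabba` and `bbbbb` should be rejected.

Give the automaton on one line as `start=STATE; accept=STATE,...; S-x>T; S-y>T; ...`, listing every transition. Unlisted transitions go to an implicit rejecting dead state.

start=q0; accept=q12,q16; q0-a>q1; q0-b>q0; q1-a>q2; q1-b>q3; q2-a>q4; q2-b>q5; q3-a>q6; q3-b>q7; q4-a>q8; q4-b>q9; q5-a>q10; q5-b>q11; q6-a>q4; q6-b>q12; q7-a>q2; q7-b>q7; q8-a>q8; q8-b>q13; q9-a>q14; q9-b>q15; q10-a>q8; q10-b>q16; q11-a>q4; q11-b>q11; q12-a>q10; q12-b>q11; q13-a>q14; q13-b>q17; q14-a>q8; q14-b>q18; q15-a>q8; q15-b>q15; q16-a>q14; q16-b>q15; q17-a>q8; q17-b>q17; q18-a>q14; q18-b>q17

Run two small machines in parallel and take their product. One (5 states) tracks how much of the suffix `abab` has currently been matched; the other (5 states) tracks the count of `a`s, saturating at 4. Each combined state is a pair, one component from each; accept when both components accept.
A 19-state machine:
          a    b  
>  q0     q1   q0 
   q1     q2   q3 
   q2     q4   q5 
   q3     q6   q7 
   q4     q8   q9 
   q5    q10  q11 
   q6     q4  q12 
   q7     q2   q7 
   q8     q8  q13 
   q9    q14  q15 
   q10    q8  q16 
   q11    q4  q11 
 * q12   q10  q11 
   q13   q14  q17 
   q14    q8  q18 
   q15    q8  q15 
 * q16   q14  q15 
   q17    q8  q17 
   q18   q14  q17 
(> = start, * = accepting)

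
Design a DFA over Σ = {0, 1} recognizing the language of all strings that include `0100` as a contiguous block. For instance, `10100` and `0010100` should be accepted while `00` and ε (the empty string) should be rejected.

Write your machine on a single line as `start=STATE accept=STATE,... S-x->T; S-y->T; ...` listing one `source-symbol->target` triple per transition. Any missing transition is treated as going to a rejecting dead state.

start=q0; accept=q4; q0-0->q1; q0-1->q0; q1-0->q1; q1-1->q2; q2-0->q3; q2-1->q0; q3-0->q4; q3-1->q2; q4-0->q4; q4-1->q4

Track how much of `0100` has been matched so far: state q0 is no progress, q4 is the absorbing accept state reached once `0100` has occurred. Intermediate states record partial matches; on a mismatch, fall back to the longest reusable overlap.
        0   1  
>  q0   q1  q0 
   q1   q1  q2 
   q2   q3  q0 
   q3   q4  q2 
 * q4   q4  q4 
(> = start, * = accepting)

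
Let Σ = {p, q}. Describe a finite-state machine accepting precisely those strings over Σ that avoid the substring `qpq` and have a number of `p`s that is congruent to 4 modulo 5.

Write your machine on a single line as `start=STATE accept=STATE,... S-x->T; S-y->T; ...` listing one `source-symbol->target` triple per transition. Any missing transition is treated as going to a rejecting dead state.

Handle the two conditions separately and then intersect. The first has 4 states tracking partial matches of the forbidden pattern `qpq`; the second has 5 states tracking the count of `p`s modulo 5. A product state is a pair (one from each), accepting exactly when both do. Minimizing collapses redundant product states.
With 16 states:
          p    q  
>  S0     S1   S2 
   S1     S3   S4 
   S2     S5   S2 
   S3     S6   S7 
   S4     S8   S4 
   S5     S3   S9 
   S6    S10  S11 
   S7    S12   S7 
   S8     S6   S9 
   S9     S9   S9 
 * S10    S0  S13 
   S11   S14  S11 
   S12   S10   S9 
 * S13   S15  S13 
 * S14    S0   S9 
   S15    S1   S9 
(> = start, * = accepting)

start=S0; accept=S10,S13,S14; S0-p->S1; S0-q->S2; S1-p->S3; S1-q->S4; S2-p->S5; S2-q->S2; S3-p->S6; S3-q->S7; S4-p->S8; S4-q->S4; S5-p->S3; S5-q->S9; S6-p->S10; S6-q->S11; S7-p->S12; S7-q->S7; S8-p->S6; S8-q->S9; S9-p->S9; S9-q->S9; S10-p->S0; S10-q->S13; S11-p->S14; S11-q->S11; S12-p->S10; S12-q->S9; S13-p->S15; S13-q->S13; S14-p->S0; S14-q->S9; S15-p->S1; S15-q->S9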